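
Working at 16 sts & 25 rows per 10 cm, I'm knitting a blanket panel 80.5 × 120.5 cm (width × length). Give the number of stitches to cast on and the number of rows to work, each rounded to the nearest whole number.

Cast on 129 stitches and work 301 rows.

Stitch gauge = 16/10 = 1.6 sts/cm; 80.5 × 1.6 = 128.80 → 129 sts.
Row gauge = 25/10 = 2.5 rows/cm; 120.5 × 2.5 = 301.25 → 301 rows.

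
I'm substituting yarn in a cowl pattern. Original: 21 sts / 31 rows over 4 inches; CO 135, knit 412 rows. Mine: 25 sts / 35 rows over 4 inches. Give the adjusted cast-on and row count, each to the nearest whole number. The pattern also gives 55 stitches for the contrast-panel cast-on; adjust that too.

Cast on 161 stitches; work 465 rows; contrast-panel cast-on 65 stitches.

Stitches: 135 × 25/21 = 160.71 → 161.
Rows: 412 × 35/31 = 465.16 → 465.
contrast-panel cast-on: 55 × 25/21 = 65.48 → 65.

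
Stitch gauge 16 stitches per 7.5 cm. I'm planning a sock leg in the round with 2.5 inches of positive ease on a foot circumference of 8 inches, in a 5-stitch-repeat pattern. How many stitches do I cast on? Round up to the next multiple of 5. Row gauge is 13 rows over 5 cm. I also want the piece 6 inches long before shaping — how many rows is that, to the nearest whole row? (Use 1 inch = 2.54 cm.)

Cast on 60 stitches; work 40 rows.

Finished = 8 + 2.5 = 10.5 inches.
10.5 inches × 2.54 = 26.67 cm.
16/7.5 = 2.133 sts per cm; 26.67 × 2.133 = 56.90 sts.
Next multiple of 5 → 60.
6 inches = 15.24 cm; × 2.6 = 39.62 → 40 rows.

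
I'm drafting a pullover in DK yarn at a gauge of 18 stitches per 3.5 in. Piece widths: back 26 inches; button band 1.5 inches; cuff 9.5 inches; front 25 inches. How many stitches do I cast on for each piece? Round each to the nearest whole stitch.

back 134; button band 8; cuff 49; front 129.

Rate = 18/3.5 = 5.143 sts per in.
back: 26 × 5.143 = 133.71 → 134.
button band: 1.5 × 5.143 = 7.71 → 8.
cuff: 9.5 × 5.143 = 48.86 → 49.
front: 25 × 5.143 = 128.57 → 129.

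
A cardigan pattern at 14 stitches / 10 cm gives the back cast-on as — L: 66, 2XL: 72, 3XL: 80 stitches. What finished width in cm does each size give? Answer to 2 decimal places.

14/10 = 1.4 sts per cm.
L: 66 / 1.4 = 47.143 → 47.14 cm.
2XL: 72 / 1.4 = 51.429 → 51.43 cm.
3XL: 80 / 1.4 = 57.143 → 57.14 cm.

L 47.14 cm; 2XL 51.43 cm; 3XL 57.14 cm.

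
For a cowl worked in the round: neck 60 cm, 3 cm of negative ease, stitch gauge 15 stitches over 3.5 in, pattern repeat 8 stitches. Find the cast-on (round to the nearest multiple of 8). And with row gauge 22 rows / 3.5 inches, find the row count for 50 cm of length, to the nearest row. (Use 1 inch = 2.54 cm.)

Cast on 96 stitches; work 124 rows.

Finished = 60 − 3 = 57 cm.
57 cm × 1/2.54 = 22.44 inches.
15/3.5 = 4.286 sts per in; 22.44 × 4.286 = 96.18 sts.
Nearest multiple of 8 → 96.
50 cm = 19.69 inches; × 6.286 = 123.73 → 124 rows.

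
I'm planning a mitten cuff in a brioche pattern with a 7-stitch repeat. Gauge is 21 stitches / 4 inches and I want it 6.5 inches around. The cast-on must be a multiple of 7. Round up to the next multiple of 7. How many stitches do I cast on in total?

21 / 4 = 5.25 sts per inch.
6.5 × 5.25 = 34.12 sts.
Next multiple of 7: 35.

35 stitches.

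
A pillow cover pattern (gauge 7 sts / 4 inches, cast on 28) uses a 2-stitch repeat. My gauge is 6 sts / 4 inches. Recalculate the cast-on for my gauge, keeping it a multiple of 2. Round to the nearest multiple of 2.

CO 24 sts.

28 × 6 / 7 = 24.00.
Nearest multiple of 2: 24.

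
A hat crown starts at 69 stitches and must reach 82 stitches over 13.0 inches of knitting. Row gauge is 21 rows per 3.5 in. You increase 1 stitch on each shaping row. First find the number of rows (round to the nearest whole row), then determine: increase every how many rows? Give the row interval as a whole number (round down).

Rows = 13.0 × 6 = 78.0 → 78 rows.
Stitches to add: 13 → 13 shaping rows (at 1 st each).
78 / 13 = 6.00 → every 6 rows.

Increase every 6th row.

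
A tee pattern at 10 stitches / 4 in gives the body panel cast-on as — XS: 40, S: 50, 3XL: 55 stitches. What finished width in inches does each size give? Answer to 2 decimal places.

XS 16.00 inches; S 20.00 inches; 3XL 22.00 inches.

10/4 = 2.5 sts per in.
XS: 40 / 2.5 = 16.000 → 16.00 in.
S: 50 / 2.5 = 20.000 → 20.00 in.
3XL: 55 / 2.5 = 22.000 → 22.00 in.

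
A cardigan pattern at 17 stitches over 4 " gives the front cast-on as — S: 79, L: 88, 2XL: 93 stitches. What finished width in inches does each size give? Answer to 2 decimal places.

S 18.59 inches; L 20.71 inches; 2XL 21.88 inches.

17/4 = 4.25 sts per in.
S: 79 / 4.25 = 18.588 → 18.59 in.
L: 88 / 4.25 = 20.706 → 20.71 in.
2XL: 93 / 4.25 = 21.882 → 21.88 in.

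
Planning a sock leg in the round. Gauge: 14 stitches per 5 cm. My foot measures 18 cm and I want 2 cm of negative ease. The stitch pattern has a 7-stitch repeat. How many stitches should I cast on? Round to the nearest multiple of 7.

Finished = 18 − 2 = 16 cm.
14 / 5 = 2.8 sts/cm.
16 × 2.8 = 44.80 sts.
Nearest multiple of 7: 42.

Cast on 42 stitches.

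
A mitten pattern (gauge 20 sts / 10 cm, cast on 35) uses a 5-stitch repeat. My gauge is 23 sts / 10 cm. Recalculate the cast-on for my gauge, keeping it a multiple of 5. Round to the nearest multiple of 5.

CO 40 sts.

35 × 23 / 20 = 40.25.
Nearest multiple of 5: 40.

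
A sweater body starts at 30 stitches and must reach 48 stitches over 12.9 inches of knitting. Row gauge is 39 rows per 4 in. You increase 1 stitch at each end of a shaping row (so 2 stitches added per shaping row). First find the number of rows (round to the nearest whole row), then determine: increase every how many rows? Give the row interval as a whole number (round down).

Rows = 12.9 × 9.75 = 125.8 → 126 rows.
Stitches to add: 18 → 9 shaping rows (at 2 st each).
126 / 9 = 14.00 → every 14 rows.

Increase every 14th row.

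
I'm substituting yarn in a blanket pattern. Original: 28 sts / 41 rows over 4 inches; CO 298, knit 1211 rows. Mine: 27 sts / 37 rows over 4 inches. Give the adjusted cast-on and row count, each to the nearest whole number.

Cast on 287 stitches; work 1093 rows.

Stitches: 298 × 27/28 = 287.36 → 287.
Rows: 1211 × 37/41 = 1092.85 → 1093.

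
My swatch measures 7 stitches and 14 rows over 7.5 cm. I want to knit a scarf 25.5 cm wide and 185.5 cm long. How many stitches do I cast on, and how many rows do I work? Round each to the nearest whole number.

Cast on 24 stitches and work 346 rows.

Stitch gauge = 7/7.5 = 0.933 sts/cm; 25.5 × 0.933 = 23.80 → 24 sts.
Row gauge = 14/7.5 = 1.867 rows/cm; 185.5 × 1.867 = 346.27 → 346 rows.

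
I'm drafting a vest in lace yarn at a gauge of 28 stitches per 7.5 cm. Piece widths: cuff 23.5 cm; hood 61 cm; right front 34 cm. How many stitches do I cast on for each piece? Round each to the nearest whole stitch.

Rate = 28/7.5 = 3.733 sts per cm.
cuff: 23.5 × 3.733 = 87.73 → 88.
hood: 61 × 3.733 = 227.73 → 228.
right front: 34 × 3.733 = 126.93 → 127.

cuff 88; hood 228; right front 127.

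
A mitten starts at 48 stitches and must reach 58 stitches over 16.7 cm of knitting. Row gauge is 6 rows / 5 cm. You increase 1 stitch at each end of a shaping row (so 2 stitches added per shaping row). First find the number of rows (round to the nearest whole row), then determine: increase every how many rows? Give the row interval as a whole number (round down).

Rows = 16.7 × 1.2 = 20.0 → 20 rows.
Stitches to add: 10 → 5 shaping rows (at 2 st each).
20 / 5 = 4.00 → every 4 rows.

Increase every 4th row.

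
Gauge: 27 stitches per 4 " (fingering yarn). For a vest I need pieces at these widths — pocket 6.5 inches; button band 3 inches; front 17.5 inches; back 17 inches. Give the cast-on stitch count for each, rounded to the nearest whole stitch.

Rate = 27/4 = 6.75 sts per in.
pocket: 6.5 × 6.75 = 43.88 → 44.
button band: 3 × 6.75 = 20.25 → 20.
front: 17.5 × 6.75 = 118.12 → 118.
back: 17 × 6.75 = 114.75 → 115.

pocket 44; button band 20; front 118; back 115.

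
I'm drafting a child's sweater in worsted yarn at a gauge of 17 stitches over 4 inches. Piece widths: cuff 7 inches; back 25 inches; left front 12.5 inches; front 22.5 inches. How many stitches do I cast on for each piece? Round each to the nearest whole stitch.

Rate = 17/4 = 4.25 sts per in.
cuff: 7 × 4.25 = 29.75 → 30.
back: 25 × 4.25 = 106.25 → 106.
left front: 12.5 × 4.25 = 53.12 → 53.
front: 22.5 × 4.25 = 95.62 → 96.

cuff 30; back 106; left front 53; front 96.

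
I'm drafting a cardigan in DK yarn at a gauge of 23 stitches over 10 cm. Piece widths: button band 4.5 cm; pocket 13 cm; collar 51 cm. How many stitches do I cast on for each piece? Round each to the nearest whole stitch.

button band 10; pocket 30; collar 117.

Rate = 23/10 = 2.3 sts per cm.
button band: 4.5 × 2.3 = 10.35 → 10.
pocket: 13 × 2.3 = 29.90 → 30.
collar: 51 × 2.3 = 117.30 → 117.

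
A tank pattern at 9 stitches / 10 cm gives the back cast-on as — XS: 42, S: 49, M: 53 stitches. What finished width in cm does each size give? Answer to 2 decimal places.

9/10 = 0.9 sts per cm.
XS: 42 / 0.9 = 46.667 → 46.67 cm.
S: 49 / 0.9 = 54.444 → 54.44 cm.
M: 53 / 0.9 = 58.889 → 58.89 cm.

XS 46.67 cm; S 54.44 cm; M 58.89 cm.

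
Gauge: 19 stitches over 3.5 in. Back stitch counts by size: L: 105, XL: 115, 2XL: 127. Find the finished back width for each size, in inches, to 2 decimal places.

19/3.5 = 5.429 sts per in.
L: 105 / 5.429 = 19.342 → 19.34 in.
XL: 115 / 5.429 = 21.184 → 21.18 in.
2XL: 127 / 5.429 = 23.395 → 23.39 in.

L 19.34 inches; XL 21.18 inches; 2XL 23.39 inches.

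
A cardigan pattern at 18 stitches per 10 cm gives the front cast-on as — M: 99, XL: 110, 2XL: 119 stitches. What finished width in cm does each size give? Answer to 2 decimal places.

18/10 = 1.8 sts per cm.
M: 99 / 1.8 = 55.000 → 55.00 cm.
XL: 110 / 1.8 = 61.111 → 61.11 cm.
2XL: 119 / 1.8 = 66.111 → 66.11 cm.

M 55.00 cm; XL 61.11 cm; 2XL 66.11 cm.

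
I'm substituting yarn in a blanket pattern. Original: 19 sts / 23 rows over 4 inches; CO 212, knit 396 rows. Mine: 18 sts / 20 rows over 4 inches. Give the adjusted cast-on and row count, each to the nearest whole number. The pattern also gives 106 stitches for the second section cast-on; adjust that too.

Stitches: 212 × 18/19 = 200.84 → 201.
Rows: 396 × 20/23 = 344.35 → 344.
second section cast-on: 106 × 18/19 = 100.42 → 100.

Cast on 201 stitches; work 344 rows; second section cast-on 100 stitches.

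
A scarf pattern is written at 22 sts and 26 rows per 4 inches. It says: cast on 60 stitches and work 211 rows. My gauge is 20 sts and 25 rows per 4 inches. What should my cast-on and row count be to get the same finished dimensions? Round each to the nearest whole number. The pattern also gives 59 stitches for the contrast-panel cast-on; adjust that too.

Stitches: 60 × 20/22 = 54.55 → 55.
Rows: 211 × 25/26 = 202.88 → 203.
contrast-panel cast-on: 59 × 20/22 = 53.64 → 54.

Cast on 55 stitches; work 203 rows; contrast-panel cast-on 54 stitches.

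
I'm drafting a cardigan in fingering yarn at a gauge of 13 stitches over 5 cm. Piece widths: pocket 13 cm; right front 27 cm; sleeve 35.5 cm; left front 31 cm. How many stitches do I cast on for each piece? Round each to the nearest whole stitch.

pocket 34; right front 70; sleeve 92; left front 81.

Rate = 13/5 = 2.6 sts per cm.
pocket: 13 × 2.6 = 33.80 → 34.
right front: 27 × 2.6 = 70.20 → 70.
sleeve: 35.5 × 2.6 = 92.30 → 92.
left front: 31 × 2.6 = 80.60 → 81.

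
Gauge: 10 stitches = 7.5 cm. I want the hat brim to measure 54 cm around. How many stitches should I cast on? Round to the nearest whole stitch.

10 stitches / 7.5 cm = 1.333 stitches per cm.
54 × 1.333 = 72.00 stitches.

CO 72 sts.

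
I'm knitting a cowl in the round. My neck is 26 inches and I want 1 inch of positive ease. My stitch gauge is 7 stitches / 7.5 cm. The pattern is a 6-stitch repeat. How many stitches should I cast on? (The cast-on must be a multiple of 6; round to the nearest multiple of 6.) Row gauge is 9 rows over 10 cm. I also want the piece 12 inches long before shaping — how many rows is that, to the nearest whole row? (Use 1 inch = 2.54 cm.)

Cast on 66 stitches; work 27 rows.

Finished = 26 + 1 = 27 inches.
27 inches × 2.54 = 68.58 cm.
7/7.5 = 0.933 sts per cm; 68.58 × 0.933 = 64.01 sts.
Nearest multiple of 6 → 66.
12 inches = 30.48 cm; × 0.9 = 27.43 → 27 rows.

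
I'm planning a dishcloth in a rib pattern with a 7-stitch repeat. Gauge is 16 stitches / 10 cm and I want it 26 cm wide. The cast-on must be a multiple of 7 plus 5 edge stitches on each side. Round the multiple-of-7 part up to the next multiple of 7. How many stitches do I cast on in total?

16 / 10 = 1.6 sts per cm.
26 × 1.6 = 41.60 sts.
Less 10 edge sts → 31.60 for the repeat.
Next multiple of 7: 35.
Add back 10 edge sts → 45.

CO 45 sts.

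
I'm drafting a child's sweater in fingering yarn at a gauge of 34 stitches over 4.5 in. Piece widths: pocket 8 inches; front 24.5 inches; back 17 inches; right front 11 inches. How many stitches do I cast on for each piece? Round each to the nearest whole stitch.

Rate = 34/4.5 = 7.556 sts per in.
pocket: 8 × 7.556 = 60.44 → 60.
front: 24.5 × 7.556 = 185.11 → 185.
back: 17 × 7.556 = 128.44 → 128.
right front: 11 × 7.556 = 83.11 → 83.

pocket 60; front 185; back 128; right front 83.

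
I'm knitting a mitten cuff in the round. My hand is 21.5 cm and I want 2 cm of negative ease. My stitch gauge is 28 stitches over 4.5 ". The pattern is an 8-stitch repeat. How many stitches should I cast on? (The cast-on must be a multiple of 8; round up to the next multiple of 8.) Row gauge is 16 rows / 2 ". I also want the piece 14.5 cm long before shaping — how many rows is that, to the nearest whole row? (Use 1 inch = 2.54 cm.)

Finished = 21.5 − 2 = 19.5 cm.
19.5 cm × 1/2.54 = 7.68 inches.
28/4.5 = 6.222 sts per in; 7.68 × 6.222 = 47.77 sts.
Next multiple of 8 → 48.
14.5 cm = 5.71 inches; × 8 = 45.67 → 46 rows.

Cast on 48 stitches; work 46 rows.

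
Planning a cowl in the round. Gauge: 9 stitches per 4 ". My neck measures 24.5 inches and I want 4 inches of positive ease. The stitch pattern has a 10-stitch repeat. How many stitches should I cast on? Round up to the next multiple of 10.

Finished = 24.5 + 4 = 28.5 inches.
9 / 4 = 2.25 sts/in.
28.5 × 2.25 = 64.12 sts.
Next multiple of 10: 70.

Cast on 70 stitches.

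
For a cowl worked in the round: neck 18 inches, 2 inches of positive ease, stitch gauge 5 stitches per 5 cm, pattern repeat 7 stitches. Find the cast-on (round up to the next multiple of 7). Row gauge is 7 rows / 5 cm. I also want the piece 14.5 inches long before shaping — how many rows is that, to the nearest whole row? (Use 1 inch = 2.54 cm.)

Finished = 18 + 2 = 20 inches.
20 inches × 2.54 = 50.80 cm.
5/5 = 1 sts per cm; 50.80 × 1 = 50.80 sts.
Next multiple of 7 → 56.
14.5 inches = 36.83 cm; × 1.4 = 51.56 → 52 rows.

Cast on 56 stitches; work 52 rows.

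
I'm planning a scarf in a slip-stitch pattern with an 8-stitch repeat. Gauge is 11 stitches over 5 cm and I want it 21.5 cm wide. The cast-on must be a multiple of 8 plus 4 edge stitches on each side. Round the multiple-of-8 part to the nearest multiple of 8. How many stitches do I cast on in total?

Cast on 48 stitches.

11 / 5 = 2.2 sts per cm.
21.5 × 2.2 = 47.30 sts.
Less 8 edge sts → 39.30 for the repeat.
Nearest multiple of 8: 40.
Add back 8 edge sts → 48.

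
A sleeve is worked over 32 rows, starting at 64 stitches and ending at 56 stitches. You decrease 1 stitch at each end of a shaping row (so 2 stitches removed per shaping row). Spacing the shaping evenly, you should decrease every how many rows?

Decrease every 8th row.

Stitches to remove: |56 − 64| = 8.
Shaping rows needed: 8 / 2 = 4.
32 rows / 4 = every 8 rows.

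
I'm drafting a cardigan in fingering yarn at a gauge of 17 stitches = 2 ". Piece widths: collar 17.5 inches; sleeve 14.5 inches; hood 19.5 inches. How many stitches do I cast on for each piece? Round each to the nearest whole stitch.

Rate = 17/2 = 8.5 sts per in.
collar: 17.5 × 8.5 = 148.75 → 149.
sleeve: 14.5 × 8.5 = 123.25 → 123.
hood: 19.5 × 8.5 = 165.75 → 166.

collar 149; sleeve 123; hood 166.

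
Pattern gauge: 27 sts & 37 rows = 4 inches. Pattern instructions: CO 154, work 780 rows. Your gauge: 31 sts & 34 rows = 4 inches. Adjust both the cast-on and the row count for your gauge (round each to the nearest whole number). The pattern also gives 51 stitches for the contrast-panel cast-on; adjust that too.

Stitches: 154 × 31/27 = 176.81 → 177.
Rows: 780 × 34/37 = 716.76 → 717.
contrast-panel cast-on: 51 × 31/27 = 58.56 → 59.

Cast on 177 stitches; work 717 rows; contrast-panel cast-on 59 stitches.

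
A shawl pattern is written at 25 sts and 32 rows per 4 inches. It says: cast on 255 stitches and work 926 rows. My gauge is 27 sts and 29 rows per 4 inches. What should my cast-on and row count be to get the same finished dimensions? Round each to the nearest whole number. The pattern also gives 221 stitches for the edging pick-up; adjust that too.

Cast on 275 stitches; work 839 rows; edging pick-up 239 stitches.

Stitches: 255 × 27/25 = 275.40 → 275.
Rows: 926 × 29/32 = 839.19 → 839.
edging pick-up: 221 × 27/25 = 238.68 → 239.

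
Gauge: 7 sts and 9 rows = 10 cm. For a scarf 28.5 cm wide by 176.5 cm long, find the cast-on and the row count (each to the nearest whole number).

Stitch gauge = 7/10 = 0.7 sts/cm; 28.5 × 0.7 = 19.95 → 20 sts.
Row gauge = 9/10 = 0.9 rows/cm; 176.5 × 0.9 = 158.85 → 159 rows.

Cast on 20 stitches and work 159 rows.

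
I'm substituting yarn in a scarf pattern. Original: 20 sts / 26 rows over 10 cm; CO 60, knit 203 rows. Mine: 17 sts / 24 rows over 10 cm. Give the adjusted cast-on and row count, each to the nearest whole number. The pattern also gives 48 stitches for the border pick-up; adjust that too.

Cast on 51 stitches; work 187 rows; border pick-up 41 stitches.

Stitches: 60 × 17/20 = 51.00 → 51.
Rows: 203 × 24/26 = 187.38 → 187.
border pick-up: 48 × 17/20 = 40.80 → 41.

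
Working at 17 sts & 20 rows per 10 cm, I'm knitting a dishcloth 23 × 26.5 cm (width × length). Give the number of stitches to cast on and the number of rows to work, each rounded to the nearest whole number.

Cast on 39 stitches and work 53 rows.

Stitch gauge = 17/10 = 1.7 sts/cm; 23 × 1.7 = 39.10 → 39 sts.
Row gauge = 20/10 = 2 rows/cm; 26.5 × 2 = 53.00 → 53 rows.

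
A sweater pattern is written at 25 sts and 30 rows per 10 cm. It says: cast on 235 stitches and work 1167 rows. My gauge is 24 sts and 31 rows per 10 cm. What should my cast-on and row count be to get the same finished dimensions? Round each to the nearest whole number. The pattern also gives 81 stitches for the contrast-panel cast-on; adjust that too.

Cast on 226 stitches; work 1206 rows; contrast-panel cast-on 78 stitches.

Stitches: 235 × 24/25 = 225.60 → 226.
Rows: 1167 × 31/30 = 1205.90 → 1206.
contrast-panel cast-on: 81 × 24/25 = 77.76 → 78.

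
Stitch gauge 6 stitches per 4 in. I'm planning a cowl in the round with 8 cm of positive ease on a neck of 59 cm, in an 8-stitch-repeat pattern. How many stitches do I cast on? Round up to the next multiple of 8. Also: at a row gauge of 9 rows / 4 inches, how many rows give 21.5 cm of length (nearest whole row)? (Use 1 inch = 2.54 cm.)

Finished = 59 + 8 = 67 cm.
67 cm × 1/2.54 = 26.38 inches.
6/4 = 1.5 sts per in; 26.38 × 1.5 = 39.57 sts.
Next multiple of 8 → 40.
21.5 cm = 8.46 inches; × 2.25 = 19.05 → 19 rows.

Cast on 40 stitches; work 19 rows.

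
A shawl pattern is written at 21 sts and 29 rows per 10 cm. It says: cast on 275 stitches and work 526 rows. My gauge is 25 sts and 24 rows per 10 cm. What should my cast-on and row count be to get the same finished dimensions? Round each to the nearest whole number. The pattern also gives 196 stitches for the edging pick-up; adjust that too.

Cast on 327 stitches; work 435 rows; edging pick-up 233 stitches.

Stitches: 275 × 25/21 = 327.38 → 327.
Rows: 526 × 24/29 = 435.31 → 435.
edging pick-up: 196 × 25/21 = 233.33 → 233.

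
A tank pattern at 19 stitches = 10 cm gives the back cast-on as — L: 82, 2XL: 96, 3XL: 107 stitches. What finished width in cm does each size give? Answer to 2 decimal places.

19/10 = 1.9 sts per cm.
L: 82 / 1.9 = 43.158 → 43.16 cm.
2XL: 96 / 1.9 = 50.526 → 50.53 cm.
3XL: 107 / 1.9 = 56.316 → 56.32 cm.

L 43.16 cm; 2XL 50.53 cm; 3XL 56.32 cm.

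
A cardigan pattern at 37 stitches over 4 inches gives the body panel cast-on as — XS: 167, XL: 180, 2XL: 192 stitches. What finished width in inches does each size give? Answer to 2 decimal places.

XS 18.05 inches; XL 19.46 inches; 2XL 20.76 inches.

37/4 = 9.25 sts per in.
XS: 167 / 9.25 = 18.054 → 18.05 in.
XL: 180 / 9.25 = 19.459 → 19.46 in.
2XL: 192 / 9.25 = 20.757 → 20.76 in.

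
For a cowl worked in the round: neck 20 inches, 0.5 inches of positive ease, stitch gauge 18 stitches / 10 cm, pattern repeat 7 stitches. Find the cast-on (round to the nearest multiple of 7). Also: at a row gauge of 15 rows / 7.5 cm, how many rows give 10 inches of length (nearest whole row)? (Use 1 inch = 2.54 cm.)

Finished = 20 + 0.5 = 20.5 inches.
20.5 inches × 2.54 = 52.07 cm.
18/10 = 1.8 sts per cm; 52.07 × 1.8 = 93.73 sts.
Nearest multiple of 7 → 91.
10 inches = 25.40 cm; × 2 = 50.80 → 51 rows.

Cast on 91 stitches; work 51 rows.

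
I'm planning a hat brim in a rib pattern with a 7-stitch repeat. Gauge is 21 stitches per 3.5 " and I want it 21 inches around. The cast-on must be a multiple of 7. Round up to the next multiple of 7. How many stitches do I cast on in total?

Cast on 126 stitches.

21 / 3.5 = 6 sts per inch.
21 × 6 = 126.00 sts.
Next multiple of 7: 126.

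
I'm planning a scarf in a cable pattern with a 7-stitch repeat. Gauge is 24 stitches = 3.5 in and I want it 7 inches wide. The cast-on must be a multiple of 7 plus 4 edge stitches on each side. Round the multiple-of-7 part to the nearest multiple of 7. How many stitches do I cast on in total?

50 stitches.

24 / 3.5 = 6.857 sts per inch.
7 × 6.857 = 48.00 sts.
Less 8 edge sts → 40.00 for the repeat.
Nearest multiple of 7: 42.
Add back 8 edge sts → 50.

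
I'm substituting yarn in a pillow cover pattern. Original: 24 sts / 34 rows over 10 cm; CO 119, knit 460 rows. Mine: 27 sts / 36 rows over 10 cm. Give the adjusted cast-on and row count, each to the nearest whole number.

Stitches: 119 × 27/24 = 133.88 → 134.
Rows: 460 × 36/34 = 487.06 → 487.

Cast on 134 stitches; work 487 rows.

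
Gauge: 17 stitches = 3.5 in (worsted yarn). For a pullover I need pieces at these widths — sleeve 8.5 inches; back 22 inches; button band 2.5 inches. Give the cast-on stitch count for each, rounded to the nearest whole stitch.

sleeve 41; back 107; button band 12.

Rate = 17/3.5 = 4.857 sts per in.
sleeve: 8.5 × 4.857 = 41.29 → 41.
back: 22 × 4.857 = 106.86 → 107.
button band: 2.5 × 4.857 = 12.14 → 12.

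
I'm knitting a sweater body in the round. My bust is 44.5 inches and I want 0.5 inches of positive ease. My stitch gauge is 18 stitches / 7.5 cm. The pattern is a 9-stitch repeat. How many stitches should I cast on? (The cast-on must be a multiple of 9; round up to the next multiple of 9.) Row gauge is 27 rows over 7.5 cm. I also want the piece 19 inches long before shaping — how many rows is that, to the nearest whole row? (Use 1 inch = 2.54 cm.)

Cast on 279 stitches; work 174 rows.

Finished = 44.5 + 0.5 = 45 inches.
45 inches × 2.54 = 114.30 cm.
18/7.5 = 2.4 sts per cm; 114.30 × 2.4 = 274.32 sts.
Next multiple of 9 → 279.
19 inches = 48.26 cm; × 3.6 = 173.74 → 174 rows.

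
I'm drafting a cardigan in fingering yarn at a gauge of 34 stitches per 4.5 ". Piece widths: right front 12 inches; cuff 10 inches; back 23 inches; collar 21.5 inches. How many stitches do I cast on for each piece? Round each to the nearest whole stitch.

Rate = 34/4.5 = 7.556 sts per in.
right front: 12 × 7.556 = 90.67 → 91.
cuff: 10 × 7.556 = 75.56 → 76.
back: 23 × 7.556 = 173.78 → 174.
collar: 21.5 × 7.556 = 162.44 → 162.

right front 91; cuff 76; back 174; collar 162.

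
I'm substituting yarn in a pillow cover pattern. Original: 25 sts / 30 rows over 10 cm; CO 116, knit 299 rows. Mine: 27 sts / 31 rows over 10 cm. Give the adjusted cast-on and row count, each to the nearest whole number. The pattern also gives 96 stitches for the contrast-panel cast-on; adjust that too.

Stitches: 116 × 27/25 = 125.28 → 125.
Rows: 299 × 31/30 = 308.97 → 309.
contrast-panel cast-on: 96 × 27/25 = 103.68 → 104.

Cast on 125 stitches; work 309 rows; contrast-panel cast-on 104 stitches.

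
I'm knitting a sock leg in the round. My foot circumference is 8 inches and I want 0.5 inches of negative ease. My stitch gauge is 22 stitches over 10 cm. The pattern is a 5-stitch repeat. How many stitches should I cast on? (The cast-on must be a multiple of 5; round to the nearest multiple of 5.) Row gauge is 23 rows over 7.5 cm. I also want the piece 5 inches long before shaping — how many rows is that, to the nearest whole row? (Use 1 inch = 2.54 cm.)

Finished = 8 − 0.5 = 7.5 inches.
7.5 inches × 2.54 = 19.05 cm.
22/10 = 2.2 sts per cm; 19.05 × 2.2 = 41.91 sts.
Nearest multiple of 5 → 40.
5 inches = 12.70 cm; × 3.067 = 38.95 → 39 rows.

Cast on 40 stitches; work 39 rows.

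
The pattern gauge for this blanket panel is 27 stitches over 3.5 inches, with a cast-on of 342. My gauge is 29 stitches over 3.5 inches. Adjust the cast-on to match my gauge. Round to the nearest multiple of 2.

Scale factor = 29 / 27 = 1.074.
342 × 29 / 27 = 367.33 sts.
→ 368 sts.

368 stitches.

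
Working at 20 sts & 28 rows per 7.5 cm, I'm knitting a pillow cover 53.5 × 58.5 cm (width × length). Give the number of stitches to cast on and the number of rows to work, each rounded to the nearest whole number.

Stitch gauge = 20/7.5 = 2.667 sts/cm; 53.5 × 2.667 = 142.67 → 143 sts.
Row gauge = 28/7.5 = 3.733 rows/cm; 58.5 × 3.733 = 218.40 → 218 rows.

Cast on 143 stitches and work 218 rows.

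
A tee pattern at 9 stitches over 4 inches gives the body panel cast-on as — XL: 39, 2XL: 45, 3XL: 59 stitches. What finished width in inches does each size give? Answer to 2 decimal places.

9/4 = 2.25 sts per in.
XL: 39 / 2.25 = 17.333 → 17.33 in.
2XL: 45 / 2.25 = 20.000 → 20.00 in.
3XL: 59 / 2.25 = 26.222 → 26.22 in.

XL 17.33 inches; 2XL 20.00 inches; 3XL 26.22 inches.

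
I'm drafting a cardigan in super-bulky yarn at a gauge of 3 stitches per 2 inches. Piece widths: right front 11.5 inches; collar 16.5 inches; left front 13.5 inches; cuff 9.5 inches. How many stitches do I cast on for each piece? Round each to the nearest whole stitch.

right front 17; collar 25; left front 20; cuff 14.

Rate = 3/2 = 1.5 sts per in.
right front: 11.5 × 1.5 = 17.25 → 17.
collar: 16.5 × 1.5 = 24.75 → 25.
left front: 13.5 × 1.5 = 20.25 → 20.
cuff: 9.5 × 1.5 = 14.25 → 14.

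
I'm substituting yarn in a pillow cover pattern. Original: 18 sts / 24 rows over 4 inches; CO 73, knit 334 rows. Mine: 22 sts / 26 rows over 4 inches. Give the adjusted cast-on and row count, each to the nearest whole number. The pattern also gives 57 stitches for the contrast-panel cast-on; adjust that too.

Stitches: 73 × 22/18 = 89.22 → 89.
Rows: 334 × 26/24 = 361.83 → 362.
contrast-panel cast-on: 57 × 22/18 = 69.67 → 70.

Cast on 89 stitches; work 362 rows; contrast-panel cast-on 70 stitches.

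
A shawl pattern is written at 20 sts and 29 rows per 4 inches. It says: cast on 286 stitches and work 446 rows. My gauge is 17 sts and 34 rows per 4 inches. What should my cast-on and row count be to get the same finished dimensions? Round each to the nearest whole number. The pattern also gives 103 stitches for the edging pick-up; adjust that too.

Cast on 243 stitches; work 523 rows; edging pick-up 88 stitches.

Stitches: 286 × 17/20 = 243.10 → 243.
Rows: 446 × 34/29 = 522.90 → 523.
edging pick-up: 103 × 17/20 = 87.55 → 88.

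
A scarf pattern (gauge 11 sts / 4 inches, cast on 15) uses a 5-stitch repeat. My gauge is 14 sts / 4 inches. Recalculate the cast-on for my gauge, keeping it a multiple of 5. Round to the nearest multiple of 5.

15 × 14 / 11 = 19.09.
Nearest multiple of 5: 20.

Cast on 20 stitches.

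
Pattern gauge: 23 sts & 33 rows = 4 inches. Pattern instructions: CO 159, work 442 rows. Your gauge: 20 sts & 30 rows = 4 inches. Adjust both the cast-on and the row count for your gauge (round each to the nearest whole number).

Cast on 138 stitches; work 402 rows.

Stitches: 159 × 20/23 = 138.26 → 138.
Rows: 442 × 30/33 = 401.82 → 402.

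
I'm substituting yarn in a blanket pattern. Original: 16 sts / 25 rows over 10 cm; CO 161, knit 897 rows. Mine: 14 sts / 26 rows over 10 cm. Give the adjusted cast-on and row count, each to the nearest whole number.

Cast on 141 stitches; work 933 rows.

Stitches: 161 × 14/16 = 140.88 → 141.
Rows: 897 × 26/25 = 932.88 → 933.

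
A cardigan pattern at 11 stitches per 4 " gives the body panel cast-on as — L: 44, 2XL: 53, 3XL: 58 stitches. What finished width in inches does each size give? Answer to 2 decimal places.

L 16.00 inches; 2XL 19.27 inches; 3XL 21.09 inches.

11/4 = 2.75 sts per in.
L: 44 / 2.75 = 16.000 → 16.00 in.
2XL: 53 / 2.75 = 19.273 → 19.27 in.
3XL: 58 / 2.75 = 21.091 → 21.09 in.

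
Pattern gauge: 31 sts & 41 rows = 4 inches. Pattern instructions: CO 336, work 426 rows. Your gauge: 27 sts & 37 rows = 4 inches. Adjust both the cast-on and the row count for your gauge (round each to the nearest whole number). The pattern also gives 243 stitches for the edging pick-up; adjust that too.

Cast on 293 stitches; work 384 rows; edging pick-up 212 stitches.

Stitches: 336 × 27/31 = 292.65 → 293.
Rows: 426 × 37/41 = 384.44 → 384.
edging pick-up: 243 × 27/31 = 211.65 → 212.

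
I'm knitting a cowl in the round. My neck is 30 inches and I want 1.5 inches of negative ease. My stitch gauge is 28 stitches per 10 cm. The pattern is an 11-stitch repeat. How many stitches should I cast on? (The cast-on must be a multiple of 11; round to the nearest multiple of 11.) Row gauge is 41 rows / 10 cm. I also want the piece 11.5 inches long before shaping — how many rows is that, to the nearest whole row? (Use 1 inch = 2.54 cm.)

Finished = 30 − 1.5 = 28.5 inches.
28.5 inches × 2.54 = 72.39 cm.
28/10 = 2.8 sts per cm; 72.39 × 2.8 = 202.69 sts.
Nearest multiple of 11 → 198.
11.5 inches = 29.21 cm; × 4.1 = 119.76 → 120 rows.

Cast on 198 stitches; work 120 rows.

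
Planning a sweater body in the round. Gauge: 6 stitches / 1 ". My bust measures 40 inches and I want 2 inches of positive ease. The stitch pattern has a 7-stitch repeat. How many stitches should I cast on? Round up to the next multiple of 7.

Finished = 40 + 2 = 42 inches.
6 / 1 = 6 sts/in.
42 × 6 = 252.00 sts.
Next multiple of 7: 252.

252 stitches.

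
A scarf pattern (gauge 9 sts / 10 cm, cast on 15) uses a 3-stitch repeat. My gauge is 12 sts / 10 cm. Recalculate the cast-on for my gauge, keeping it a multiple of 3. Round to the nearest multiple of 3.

15 × 12 / 9 = 20.00.
Nearest multiple of 3: 21.

21 stitches.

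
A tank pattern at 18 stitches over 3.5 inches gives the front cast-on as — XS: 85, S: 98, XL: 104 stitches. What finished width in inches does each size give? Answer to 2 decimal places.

18/3.5 = 5.143 sts per in.
XS: 85 / 5.143 = 16.528 → 16.53 in.
S: 98 / 5.143 = 19.056 → 19.06 in.
XL: 104 / 5.143 = 20.222 → 20.22 in.

XS 16.53 inches; S 19.06 inches; XL 20.22 inches.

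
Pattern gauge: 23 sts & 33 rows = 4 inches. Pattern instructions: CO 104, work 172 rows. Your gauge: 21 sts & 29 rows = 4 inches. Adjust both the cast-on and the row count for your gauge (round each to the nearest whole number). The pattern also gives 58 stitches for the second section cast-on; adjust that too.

Cast on 95 stitches; work 151 rows; second section cast-on 53 stitches.

Stitches: 104 × 21/23 = 94.96 → 95.
Rows: 172 × 29/33 = 151.15 → 151.
second section cast-on: 58 × 21/23 = 52.96 → 53.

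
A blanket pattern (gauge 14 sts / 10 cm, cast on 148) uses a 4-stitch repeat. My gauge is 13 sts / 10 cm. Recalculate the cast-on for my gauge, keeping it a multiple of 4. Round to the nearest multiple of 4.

CO 136 sts.

148 × 13 / 14 = 137.43.
Nearest multiple of 4: 136.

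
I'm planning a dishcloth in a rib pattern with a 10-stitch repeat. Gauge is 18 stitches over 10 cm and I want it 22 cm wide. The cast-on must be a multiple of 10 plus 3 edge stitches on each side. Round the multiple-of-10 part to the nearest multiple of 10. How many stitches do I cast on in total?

Cast on 36 stitches.

18 / 10 = 1.8 sts per cm.
22 × 1.8 = 39.60 sts.
Less 6 edge sts → 33.60 for the repeat.
Nearest multiple of 10: 30.
Add back 6 edge sts → 36.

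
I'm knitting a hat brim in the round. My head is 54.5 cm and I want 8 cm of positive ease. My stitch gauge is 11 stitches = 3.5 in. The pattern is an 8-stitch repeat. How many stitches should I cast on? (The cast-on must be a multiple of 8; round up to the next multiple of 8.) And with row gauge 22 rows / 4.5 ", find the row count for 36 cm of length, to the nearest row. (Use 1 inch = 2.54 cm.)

Cast on 80 stitches; work 69 rows.

Finished = 54.5 + 8 = 62.5 cm.
62.5 cm × 1/2.54 = 24.61 inches.
11/3.5 = 3.143 sts per in; 24.61 × 3.143 = 77.33 sts.
Next multiple of 8 → 80.
36 cm = 14.17 inches; × 4.889 = 69.29 → 69 rows.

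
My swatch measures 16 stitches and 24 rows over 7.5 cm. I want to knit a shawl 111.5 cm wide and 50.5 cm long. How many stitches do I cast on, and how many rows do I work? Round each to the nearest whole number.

Cast on 238 stitches and work 162 rows.

Stitch gauge = 16/7.5 = 2.133 sts/cm; 111.5 × 2.133 = 237.87 → 238 sts.
Row gauge = 24/7.5 = 3.2 rows/cm; 50.5 × 3.2 = 161.60 → 162 rows.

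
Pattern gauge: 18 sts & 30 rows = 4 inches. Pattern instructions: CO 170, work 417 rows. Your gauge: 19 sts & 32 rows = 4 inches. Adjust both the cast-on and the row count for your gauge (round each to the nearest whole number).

Cast on 179 stitches; work 445 rows.

Stitches: 170 × 19/18 = 179.44 → 179.
Rows: 417 × 32/30 = 444.80 → 445.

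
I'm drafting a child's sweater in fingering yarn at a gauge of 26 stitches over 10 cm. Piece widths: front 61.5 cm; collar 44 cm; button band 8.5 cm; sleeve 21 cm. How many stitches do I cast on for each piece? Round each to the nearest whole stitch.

front 160; collar 114; button band 22; sleeve 55.

Rate = 26/10 = 2.6 sts per cm.
front: 61.5 × 2.6 = 159.90 → 160.
collar: 44 × 2.6 = 114.40 → 114.
button band: 8.5 × 2.6 = 22.10 → 22.
sleeve: 21 × 2.6 = 54.60 → 55.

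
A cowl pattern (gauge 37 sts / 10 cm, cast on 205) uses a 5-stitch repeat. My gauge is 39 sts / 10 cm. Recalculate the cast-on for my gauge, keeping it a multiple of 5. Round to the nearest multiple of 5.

Cast on 215 stitches.

205 × 39 / 37 = 216.08.
Nearest multiple of 5: 215.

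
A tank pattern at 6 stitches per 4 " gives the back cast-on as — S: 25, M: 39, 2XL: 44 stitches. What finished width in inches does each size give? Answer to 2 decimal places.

6/4 = 1.5 sts per in.
S: 25 / 1.5 = 16.667 → 16.67 in.
M: 39 / 1.5 = 26.000 → 26.00 in.
2XL: 44 / 1.5 = 29.333 → 29.33 in.

S 16.67 inches; M 26.00 inches; 2XL 29.33 inches.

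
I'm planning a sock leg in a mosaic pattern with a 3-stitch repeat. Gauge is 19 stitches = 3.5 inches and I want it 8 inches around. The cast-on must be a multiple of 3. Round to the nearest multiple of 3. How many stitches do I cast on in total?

CO 42 sts.

19 / 3.5 = 5.429 sts per inch.
8 × 5.429 = 43.43 sts.
Nearest multiple of 3: 42.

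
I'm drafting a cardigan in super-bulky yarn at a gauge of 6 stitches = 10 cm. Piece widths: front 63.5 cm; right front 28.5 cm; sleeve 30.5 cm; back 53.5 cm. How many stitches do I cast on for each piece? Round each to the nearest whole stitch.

front 38; right front 17; sleeve 18; back 32.

Rate = 6/10 = 0.6 sts per cm.
front: 63.5 × 0.6 = 38.10 → 38.
right front: 28.5 × 0.6 = 17.10 → 17.
sleeve: 30.5 × 0.6 = 18.30 → 18.
back: 53.5 × 0.6 = 32.10 → 32.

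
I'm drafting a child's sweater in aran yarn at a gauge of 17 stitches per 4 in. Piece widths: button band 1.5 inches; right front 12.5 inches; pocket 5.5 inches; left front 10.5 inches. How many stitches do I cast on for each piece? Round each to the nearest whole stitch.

button band 6; right front 53; pocket 23; left front 45.

Rate = 17/4 = 4.25 sts per in.
button band: 1.5 × 4.25 = 6.38 → 6.
right front: 12.5 × 4.25 = 53.12 → 53.
pocket: 5.5 × 4.25 = 23.38 → 23.
left front: 10.5 × 4.25 = 44.62 → 45.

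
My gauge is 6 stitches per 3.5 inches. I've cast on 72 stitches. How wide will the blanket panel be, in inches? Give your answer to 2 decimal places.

6 stitches / 3.5 inch = 1.714 stitches per inch.
72 / 1.714 = 42.000 inches.

42.00 inches.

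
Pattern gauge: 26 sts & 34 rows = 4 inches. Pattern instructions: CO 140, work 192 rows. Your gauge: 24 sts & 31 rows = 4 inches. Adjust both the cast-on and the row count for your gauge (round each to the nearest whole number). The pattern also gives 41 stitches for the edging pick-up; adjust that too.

Cast on 129 stitches; work 175 rows; edging pick-up 38 stitches.

Stitches: 140 × 24/26 = 129.23 → 129.
Rows: 192 × 31/34 = 175.06 → 175.
edging pick-up: 41 × 24/26 = 37.85 → 38.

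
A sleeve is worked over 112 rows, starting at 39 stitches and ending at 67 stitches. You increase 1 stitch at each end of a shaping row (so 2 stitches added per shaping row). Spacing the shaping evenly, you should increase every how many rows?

Stitches to add: |67 − 39| = 28.
Shaping rows needed: 28 / 2 = 14.
112 rows / 14 = every 8 rows.

Increase every 8th row.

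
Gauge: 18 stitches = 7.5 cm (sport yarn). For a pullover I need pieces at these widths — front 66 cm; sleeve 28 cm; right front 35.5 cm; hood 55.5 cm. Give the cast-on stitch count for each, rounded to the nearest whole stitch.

Rate = 18/7.5 = 2.4 sts per cm.
front: 66 × 2.4 = 158.40 → 158.
sleeve: 28 × 2.4 = 67.20 → 67.
right front: 35.5 × 2.4 = 85.20 → 85.
hood: 55.5 × 2.4 = 133.20 → 133.

front 158; sleeve 67; right front 85; hood 133.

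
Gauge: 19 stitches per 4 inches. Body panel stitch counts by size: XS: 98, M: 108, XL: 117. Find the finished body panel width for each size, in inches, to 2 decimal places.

XS 20.63 inches; M 22.74 inches; XL 24.63 inches.

19/4 = 4.75 sts per in.
XS: 98 / 4.75 = 20.632 → 20.63 in.
M: 108 / 4.75 = 22.737 → 22.74 in.
XL: 117 / 4.75 = 24.632 → 24.63 in.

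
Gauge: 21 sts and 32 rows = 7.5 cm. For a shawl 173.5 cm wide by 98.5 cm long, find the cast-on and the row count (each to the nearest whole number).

Cast on 486 stitches and work 420 rows.

Stitch gauge = 21/7.5 = 2.8 sts/cm; 173.5 × 2.8 = 485.80 → 486 sts.
Row gauge = 32/7.5 = 4.267 rows/cm; 98.5 × 4.267 = 420.27 → 420 rows.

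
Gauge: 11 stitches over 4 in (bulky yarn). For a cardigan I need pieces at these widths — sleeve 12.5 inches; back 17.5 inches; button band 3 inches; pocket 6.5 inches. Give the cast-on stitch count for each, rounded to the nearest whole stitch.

sleeve 34; back 48; button band 8; pocket 18.

Rate = 11/4 = 2.75 sts per in.
sleeve: 12.5 × 2.75 = 34.38 → 34.
back: 17.5 × 2.75 = 48.12 → 48.
button band: 3 × 2.75 = 8.25 → 8.
pocket: 6.5 × 2.75 = 17.88 → 18.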